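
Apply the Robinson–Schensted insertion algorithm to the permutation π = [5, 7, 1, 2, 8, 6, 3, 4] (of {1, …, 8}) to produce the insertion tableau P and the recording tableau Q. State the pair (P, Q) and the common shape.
P = [1, 2, 3, 4] / [5, 6, 8] / [7];  Q = [1, 2, 5, 8] / [3, 4, 6] / [7];  common shape = (4, 3, 1)

Row-insert the values π_1, π_2, … into P one at a time, bumping the leftmost entry strictly greater than the inserted value down to the next row. The recording tableau Q records, in position (i, j), the step at which that cell was added to P.
  Insert 5 (step 1): P = [5];  Q = [1]
  Insert 7 (step 2): P = [5, 7];  Q = [1, 2]
  Insert 1 (step 3): P = [1, 7] / [5];  Q = [1, 2] / [3]
  Insert 2 (step 4): P = [1, 2] / [5, 7];  Q = [1, 2] / [3, 4]
  Insert 8 (step 5): P = [1, 2, 8] / [5, 7];  Q = [1, 2, 5] / [3, 4]
  Insert 6 (step 6): P = [1, 2, 6] / [5, 7, 8];  Q = [1, 2, 5] / [3, 4, 6]
  Insert 3 (step 7): P = [1, 2, 3] / [5, 6, 8] / [7];  Q = [1, 2, 5] / [3, 4, 6] / [7]
  Insert 4 (step 8): P = [1, 2, 3, 4] / [5, 6, 8] / [7];  Q = [1, 2, 5, 8] / [3, 4, 6] / [7]
Final shape: (4, 3, 1).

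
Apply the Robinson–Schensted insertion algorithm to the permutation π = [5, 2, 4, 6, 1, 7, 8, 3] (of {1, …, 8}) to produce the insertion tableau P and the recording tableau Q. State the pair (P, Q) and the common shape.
P = [1, 3, 6, 7, 8] / [2, 4] / [5];  Q = [1, 3, 4, 6, 7] / [2, 8] / [5];  common shape = (5, 2, 1)

Row-insert the values π_1, π_2, … into P one at a time, bumping the leftmost entry strictly greater than the inserted value down to the next row. The recording tableau Q records, in position (i, j), the step at which that cell was added to P.
  Insert 5 (step 1): P = [5];  Q = [1]
  Insert 2 (step 2): P = [2] / [5];  Q = [1] / [2]
  Insert 4 (step 3): P = [2, 4] / [5];  Q = [1, 3] / [2]
  Insert 6 (step 4): P = [2, 4, 6] / [5];  Q = [1, 3, 4] / [2]
  Insert 1 (step 5): P = [1, 4, 6] / [2] / [5];  Q = [1, 3, 4] / [2] / [5]
  Insert 7 (step 6): P = [1, 4, 6, 7] / [2] / [5];  Q = [1, 3, 4, 6] / [2] / [5]
  Insert 8 (step 7): P = [1, 4, 6, 7, 8] / [2] / [5];  Q = [1, 3, 4, 6, 7] / [2] / [5]
  Insert 3 (step 8): P = [1, 3, 6, 7, 8] / [2, 4] / [5];  Q = [1, 3, 4, 6, 7] / [2, 8] / [5]
Final shape: (5, 2, 1).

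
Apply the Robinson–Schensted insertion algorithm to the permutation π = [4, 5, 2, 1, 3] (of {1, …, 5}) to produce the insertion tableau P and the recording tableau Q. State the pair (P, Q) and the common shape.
P = [1, 3] / [2, 5] / [4];  Q = [1, 2] / [3, 5] / [4];  common shape = (2, 2, 1)

Row-insert the values π_1, π_2, … into P one at a time, bumping the leftmost entry strictly greater than the inserted value down to the next row. The recording tableau Q records, in position (i, j), the step at which that cell was added to P.
  Insert 4 (step 1): P = [4];  Q = [1]
  Insert 5 (step 2): P = [4, 5];  Q = [1, 2]
  Insert 2 (step 3): P = [2, 5] / [4];  Q = [1, 2] / [3]
  Insert 1 (step 4): P = [1, 5] / [2] / [4];  Q = [1, 2] / [3] / [4]
  Insert 3 (step 5): P = [1, 3] / [2, 5] / [4];  Q = [1, 2] / [3, 5] / [4]
Final shape: (2, 2, 1).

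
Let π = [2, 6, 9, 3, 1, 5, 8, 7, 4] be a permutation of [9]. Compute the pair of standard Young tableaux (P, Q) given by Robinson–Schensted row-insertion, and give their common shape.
P = [1, 3, 4, 7] / [2, 5] / [6, 8] / [9];  Q = [1, 2, 3, 7] / [4, 6] / [5, 8] / [9];  common shape = (4, 2, 2, 1)

Row-insert the values π_1, π_2, … into P one at a time, bumping the leftmost entry strictly greater than the inserted value down to the next row. The recording tableau Q records, in position (i, j), the step at which that cell was added to P.
  Insert 2 (step 1): P = [2];  Q = [1]
  Insert 6 (step 2): P = [2, 6];  Q = [1, 2]
  Insert 9 (step 3): P = [2, 6, 9];  Q = [1, 2, 3]
  Insert 3 (step 4): P = [2, 3, 9] / [6];  Q = [1, 2, 3] / [4]
  Insert 1 (step 5): P = [1, 3, 9] / [2] / [6];  Q = [1, 2, 3] / [4] / [5]
  Insert 5 (step 6): P = [1, 3, 5] / [2, 9] / [6];  Q = [1, 2, 3] / [4, 6] / [5]
  Insert 8 (step 7): P = [1, 3, 5, 8] / [2, 9] / [6];  Q = [1, 2, 3, 7] / [4, 6] / [5]
  Insert 7 (step 8): P = [1, 3, 5, 7] / [2, 8] / [6, 9];  Q = [1, 2, 3, 7] / [4, 6] / [5, 8]
  Insert 4 (step 9): P = [1, 3, 4, 7] / [2, 5] / [6, 8] / [9];  Q = [1, 2, 3, 7] / [4, 6] / [5, 8] / [9]
Final shape: (4, 2, 2, 1).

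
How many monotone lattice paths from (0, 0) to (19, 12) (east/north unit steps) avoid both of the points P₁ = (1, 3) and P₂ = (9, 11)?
Number of paths = 121091945

Inclusion–exclusion. Total paths: C(31, 19) = 141120525. Through P₁: C(4, 1)·C(27, 18) = 18747300. Through P₂: C(20, 9)·C(11, 10) = 1847560. Since P₁ is strictly southwest of P₂, a monotone path through both must visit P₁ then P₂; paths through both = C(4, 1)·C(16, 8)·C(11, 10) = 566280. Avoid both = 141120525 − 18747300 − 1847560 + 566280 = 121091945.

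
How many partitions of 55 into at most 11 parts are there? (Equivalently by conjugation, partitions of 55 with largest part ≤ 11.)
p(55, parts ≤ 11) = 148847

Use the recurrence p(n, m) = p(n, m−1) + p(n−m, m): either the largest part is < m (count p(n, m−1)) or the largest part is exactly m (remove one copy of m, count p(n−m, m)). With p(0, ·) = 1 this gives p(55, parts ≤ 11) = 148847. (By conjugating Young diagrams, this also counts partitions of 55 into at most 11 parts.)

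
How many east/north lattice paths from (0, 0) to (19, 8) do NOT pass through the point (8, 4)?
Number of paths = 1544400

Total paths from (0, 0) to (19, 8): C(27, 19) = 2220075. Paths through (8, 4): (paths (0, 0) → (8, 4)) × (paths (8, 4) → (19, 8)) = C(12, 8) · C(15, 11) = 495 · 1365 = 675675. Avoidance count = 2220075 − 675675 = 1544400.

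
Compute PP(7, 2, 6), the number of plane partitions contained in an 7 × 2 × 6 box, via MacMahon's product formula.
PP(7, 2, 6) = 736164

Evaluate the triple product over i = 1..7, j = 1..2, k = 1..6. The factors are (2/1) · (3/2) · (4/3) · (5/4) · (6/5) · (7/6) · (3/2) · (4/3) · … (84 factors total). The numerators and denominators telescope so the product is an integer; carrying out the multiplication exactly gives PP(7, 2, 6) = 736164.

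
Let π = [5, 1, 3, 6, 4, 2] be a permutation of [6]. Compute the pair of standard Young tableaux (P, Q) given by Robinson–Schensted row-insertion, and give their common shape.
P = [1, 2, 4] / [3, 6] / [5];  Q = [1, 3, 4] / [2, 5] / [6];  common shape = (3, 2, 1)

Row-insert the values π_1, π_2, … into P one at a time, bumping the leftmost entry strictly greater than the inserted value down to the next row. The recording tableau Q records, in position (i, j), the step at which that cell was added to P.
  Insert 5 (step 1): P = [5];  Q = [1]
  Insert 1 (step 2): P = [1] / [5];  Q = [1] / [2]
  Insert 3 (step 3): P = [1, 3] / [5];  Q = [1, 3] / [2]
  Insert 6 (step 4): P = [1, 3, 6] / [5];  Q = [1, 3, 4] / [2]
  Insert 4 (step 5): P = [1, 3, 4] / [5, 6];  Q = [1, 3, 4] / [2, 5]
  Insert 2 (step 6): P = [1, 2, 4] / [3, 6] / [5];  Q = [1, 3, 4] / [2, 5] / [6]
Final shape: (3, 2, 1).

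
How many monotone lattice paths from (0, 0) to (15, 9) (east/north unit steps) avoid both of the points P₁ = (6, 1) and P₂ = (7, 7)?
Number of paths = 985099

Inclusion–exclusion. Total paths: C(24, 15) = 1307504. Through P₁: C(7, 6)·C(17, 9) = 170170. Through P₂: C(14, 7)·C(10, 8) = 154440. Since P₁ is strictly southwest of P₂, a monotone path through both must visit P₁ then P₂; paths through both = C(7, 6)·C(7, 1)·C(10, 8) = 2205. Avoid both = 1307504 − 170170 − 154440 + 2205 = 985099.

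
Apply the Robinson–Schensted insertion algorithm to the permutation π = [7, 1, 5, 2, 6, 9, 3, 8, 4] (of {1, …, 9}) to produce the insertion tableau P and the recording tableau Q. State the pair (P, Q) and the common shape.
P = [1, 2, 3, 4] / [5, 6, 8] / [7, 9];  Q = [1, 3, 5, 6] / [2, 7, 8] / [4, 9];  common shape = (4, 3, 2)

Row-insert the values π_1, π_2, … into P one at a time, bumping the leftmost entry strictly greater than the inserted value down to the next row. The recording tableau Q records, in position (i, j), the step at which that cell was added to P.
  Insert 7 (step 1): P = [7];  Q = [1]
  Insert 1 (step 2): P = [1] / [7];  Q = [1] / [2]
  Insert 5 (step 3): P = [1, 5] / [7];  Q = [1, 3] / [2]
  Insert 2 (step 4): P = [1, 2] / [5] / [7];  Q = [1, 3] / [2] / [4]
  Insert 6 (step 5): P = [1, 2, 6] / [5] / [7];  Q = [1, 3, 5] / [2] / [4]
  Insert 9 (step 6): P = [1, 2, 6, 9] / [5] / [7];  Q = [1, 3, 5, 6] / [2] / [4]
  Insert 3 (step 7): P = [1, 2, 3, 9] / [5, 6] / [7];  Q = [1, 3, 5, 6] / [2, 7] / [4]
  Insert 8 (step 8): P = [1, 2, 3, 8] / [5, 6, 9] / [7];  Q = [1, 3, 5, 6] / [2, 7, 8] / [4]
  Insert 4 (step 9): P = [1, 2, 3, 4] / [5, 6, 8] / [7, 9];  Q = [1, 3, 5, 6] / [2, 7, 8] / [4, 9]
Final shape: (4, 3, 2).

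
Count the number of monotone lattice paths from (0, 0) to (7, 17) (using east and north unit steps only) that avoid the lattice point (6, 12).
Number of paths = 234720

Total paths from (0, 0) to (7, 17): C(24, 7) = 346104. Paths through (6, 12): (paths (0, 0) → (6, 12)) × (paths (6, 12) → (7, 17)) = C(18, 6) · C(6, 1) = 18564 · 6 = 111384. Avoidance count = 346104 − 111384 = 234720.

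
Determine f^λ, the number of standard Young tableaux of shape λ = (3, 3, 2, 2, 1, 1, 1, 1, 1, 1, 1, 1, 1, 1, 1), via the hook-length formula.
# SYT of shape (3, 3, 2, 2, 1, 1, 1, 1, 1, 1, 1, 1, 1, 1, 1) = 323190

Hook-length formula: f^λ = n! / Π hook(c), product over all cells c of the Young diagram. For λ = (3, 3, 2, 2, 1, 1, 1, 1, 1, 1, 1, 1, 1, 1, 1), n = 21 boxes. Hook lengths by row (left-to-right, top-to-bottom): [17, 5, 2]; [16, 4, 1]; [14, 2]; [13, 1]; [11]; [10]; [9]; [8]; [7]; [6]; [5]; [4]; [3]; [2]; [1]. Product of hooks = 158083301376000. So f^λ = 21! / 158083301376000 = 51090942171709440000 / 158083301376000 = 323190.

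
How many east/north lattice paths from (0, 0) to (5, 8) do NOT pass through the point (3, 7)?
Number of paths = 927

Total paths from (0, 0) to (5, 8): C(13, 5) = 1287. Paths through (3, 7): (paths (0, 0) → (3, 7)) × (paths (3, 7) → (5, 8)) = C(10, 3) · C(3, 2) = 120 · 3 = 360. Avoidance count = 1287 − 360 = 927.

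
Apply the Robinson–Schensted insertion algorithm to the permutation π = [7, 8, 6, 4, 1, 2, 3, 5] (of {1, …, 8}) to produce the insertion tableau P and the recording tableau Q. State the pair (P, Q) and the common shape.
P = [1, 2, 3, 5] / [4, 8] / [6] / [7];  Q = [1, 2, 7, 8] / [3, 6] / [4] / [5];  common shape = (4, 2, 1, 1)

Row-insert the values π_1, π_2, … into P one at a time, bumping the leftmost entry strictly greater than the inserted value down to the next row. The recording tableau Q records, in position (i, j), the step at which that cell was added to P.
  Insert 7 (step 1): P = [7];  Q = [1]
  Insert 8 (step 2): P = [7, 8];  Q = [1, 2]
  Insert 6 (step 3): P = [6, 8] / [7];  Q = [1, 2] / [3]
  Insert 4 (step 4): P = [4, 8] / [6] / [7];  Q = [1, 2] / [3] / [4]
  Insert 1 (step 5): P = [1, 8] / [4] / [6] / [7];  Q = [1, 2] / [3] / [4] / [5]
  Insert 2 (step 6): P = [1, 2] / [4, 8] / [6] / [7];  Q = [1, 2] / [3, 6] / [4] / [5]
  Insert 3 (step 7): P = [1, 2, 3] / [4, 8] / [6] / [7];  Q = [1, 2, 7] / [3, 6] / [4] / [5]
  Insert 5 (step 8): P = [1, 2, 3, 5] / [4, 8] / [6] / [7];  Q = [1, 2, 7, 8] / [3, 6] / [4] / [5]
Final shape: (4, 2, 1, 1).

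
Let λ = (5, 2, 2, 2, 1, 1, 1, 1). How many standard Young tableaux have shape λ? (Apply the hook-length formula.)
# SYT of shape (5, 2, 2, 2, 1, 1, 1, 1) = 53625

Hook-length formula: f^λ = n! / Π hook(c), product over all cells c of the Young diagram. For λ = (5, 2, 2, 2, 1, 1, 1, 1), n = 15 boxes. Hook lengths by row (left-to-right, top-to-bottom): [12, 7, 3, 2, 1]; [8, 3]; [7, 2]; [6, 1]; [4]; [3]; [2]; [1]. Product of hooks = 24385536. So f^λ = 15! / 24385536 = 1307674368000 / 24385536 = 53625.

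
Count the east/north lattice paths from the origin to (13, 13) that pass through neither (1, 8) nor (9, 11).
Number of paths = 7847783

Inclusion–exclusion. Total paths: C(26, 13) = 10400600. Through P₁: C(9, 1)·C(17, 12) = 55692. Through P₂: C(20, 9)·C(6, 4) = 2519400. Since P₁ is strictly southwest of P₂, a monotone path through both must visit P₁ then P₂; paths through both = C(9, 1)·C(11, 8)·C(6, 4) = 22275. Avoid both = 10400600 − 55692 − 2519400 + 22275 = 7847783.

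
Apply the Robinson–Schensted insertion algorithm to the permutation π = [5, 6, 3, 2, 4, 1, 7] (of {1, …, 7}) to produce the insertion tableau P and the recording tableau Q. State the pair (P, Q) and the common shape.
P = [1, 4, 7] / [2, 6] / [3] / [5];  Q = [1, 2, 7] / [3, 5] / [4] / [6];  common shape = (3, 2, 1, 1)

Row-insert the values π_1, π_2, … into P one at a time, bumping the leftmost entry strictly greater than the inserted value down to the next row. The recording tableau Q records, in position (i, j), the step at which that cell was added to P.
  Insert 5 (step 1): P = [5];  Q = [1]
  Insert 6 (step 2): P = [5, 6];  Q = [1, 2]
  Insert 3 (step 3): P = [3, 6] / [5];  Q = [1, 2] / [3]
  Insert 2 (step 4): P = [2, 6] / [3] / [5];  Q = [1, 2] / [3] / [4]
  Insert 4 (step 5): P = [2, 4] / [3, 6] / [5];  Q = [1, 2] / [3, 5] / [4]
  Insert 1 (step 6): P = [1, 4] / [2, 6] / [3] / [5];  Q = [1, 2] / [3, 5] / [4] / [6]
  Insert 7 (step 7): P = [1, 4, 7] / [2, 6] / [3] / [5];  Q = [1, 2, 7] / [3, 5] / [4] / [6]
Final shape: (3, 2, 1, 1).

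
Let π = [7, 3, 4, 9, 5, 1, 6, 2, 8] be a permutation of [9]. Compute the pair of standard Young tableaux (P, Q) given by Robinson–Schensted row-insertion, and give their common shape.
P = [1, 2, 5, 6, 8] / [3, 4] / [7, 9];  Q = [1, 3, 4, 7, 9] / [2, 5] / [6, 8];  common shape = (5, 2, 2)

Row-insert the values π_1, π_2, … into P one at a time, bumping the leftmost entry strictly greater than the inserted value down to the next row. The recording tableau Q records, in position (i, j), the step at which that cell was added to P.
  Insert 7 (step 1): P = [7];  Q = [1]
  Insert 3 (step 2): P = [3] / [7];  Q = [1] / [2]
  Insert 4 (step 3): P = [3, 4] / [7];  Q = [1, 3] / [2]
  Insert 9 (step 4): P = [3, 4, 9] / [7];  Q = [1, 3, 4] / [2]
  Insert 5 (step 5): P = [3, 4, 5] / [7, 9];  Q = [1, 3, 4] / [2, 5]
  Insert 1 (step 6): P = [1, 4, 5] / [3, 9] / [7];  Q = [1, 3, 4] / [2, 5] / [6]
  Insert 6 (step 7): P = [1, 4, 5, 6] / [3, 9] / [7];  Q = [1, 3, 4, 7] / [2, 5] / [6]
  Insert 2 (step 8): P = [1, 2, 5, 6] / [3, 4] / [7, 9];  Q = [1, 3, 4, 7] / [2, 5] / [6, 8]
  Insert 8 (step 9): P = [1, 2, 5, 6, 8] / [3, 4] / [7, 9];  Q = [1, 3, 4, 7, 9] / [2, 5] / [6, 8]
Final shape: (5, 2, 2).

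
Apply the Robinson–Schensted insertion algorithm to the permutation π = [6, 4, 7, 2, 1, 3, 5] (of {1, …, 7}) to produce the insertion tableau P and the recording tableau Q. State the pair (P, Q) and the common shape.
P = [1, 3, 5] / [2, 7] / [4] / [6];  Q = [1, 3, 7] / [2, 6] / [4] / [5];  common shape = (3, 2, 1, 1)

Row-insert the values π_1, π_2, … into P one at a time, bumping the leftmost entry strictly greater than the inserted value down to the next row. The recording tableau Q records, in position (i, j), the step at which that cell was added to P.
  Insert 6 (step 1): P = [6];  Q = [1]
  Insert 4 (step 2): P = [4] / [6];  Q = [1] / [2]
  Insert 7 (step 3): P = [4, 7] / [6];  Q = [1, 3] / [2]
  Insert 2 (step 4): P = [2, 7] / [4] / [6];  Q = [1, 3] / [2] / [4]
  Insert 1 (step 5): P = [1, 7] / [2] / [4] / [6];  Q = [1, 3] / [2] / [4] / [5]
  Insert 3 (step 6): P = [1, 3] / [2, 7] / [4] / [6];  Q = [1, 3] / [2, 6] / [4] / [5]
  Insert 5 (step 7): P = [1, 3, 5] / [2, 7] / [4] / [6];  Q = [1, 3, 7] / [2, 6] / [4] / [5]
Final shape: (3, 2, 1, 1).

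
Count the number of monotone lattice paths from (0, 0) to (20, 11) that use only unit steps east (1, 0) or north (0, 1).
Number of paths = 84672315

A monotone lattice path from (0, 0) to (20, 11) consists of 20 east steps and 11 north steps in some order, so it is determined by which 20 of the 31 steps are east. The count is C(31, 20) = 84672315.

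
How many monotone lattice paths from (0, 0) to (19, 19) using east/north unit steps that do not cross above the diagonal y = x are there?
C_19 = 1767263190

These NE paths below the diagonal are counted by the Catalan number C_n = (1/(n + 1)) · C(2n, n). For n = 19: C_19 = (1/20) · C(38, 19) = 35345263800/20 = 1767263190.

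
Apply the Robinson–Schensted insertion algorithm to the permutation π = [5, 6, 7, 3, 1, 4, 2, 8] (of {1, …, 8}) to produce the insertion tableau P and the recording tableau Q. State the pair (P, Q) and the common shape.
P = [1, 2, 7, 8] / [3, 4] / [5, 6];  Q = [1, 2, 3, 8] / [4, 6] / [5, 7];  common shape = (4, 2, 2)

Row-insert the values π_1, π_2, … into P one at a time, bumping the leftmost entry strictly greater than the inserted value down to the next row. The recording tableau Q records, in position (i, j), the step at which that cell was added to P.
  Insert 5 (step 1): P = [5];  Q = [1]
  Insert 6 (step 2): P = [5, 6];  Q = [1, 2]
  Insert 7 (step 3): P = [5, 6, 7];  Q = [1, 2, 3]
  Insert 3 (step 4): P = [3, 6, 7] / [5];  Q = [1, 2, 3] / [4]
  Insert 1 (step 5): P = [1, 6, 7] / [3] / [5];  Q = [1, 2, 3] / [4] / [5]
  Insert 4 (step 6): P = [1, 4, 7] / [3, 6] / [5];  Q = [1, 2, 3] / [4, 6] / [5]
  Insert 2 (step 7): P = [1, 2, 7] / [3, 4] / [5, 6];  Q = [1, 2, 3] / [4, 6] / [5, 7]
  Insert 8 (step 8): P = [1, 2, 7, 8] / [3, 4] / [5, 6];  Q = [1, 2, 3, 8] / [4, 6] / [5, 7]
Final shape: (4, 2, 2).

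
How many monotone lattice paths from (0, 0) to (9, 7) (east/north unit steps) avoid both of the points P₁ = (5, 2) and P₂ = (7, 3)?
Number of paths = 7939

Inclusion–exclusion. Total paths: C(16, 9) = 11440. Through P₁: C(7, 5)·C(9, 4) = 2646. Through P₂: C(10, 7)·C(6, 2) = 1800. Since P₁ is strictly southwest of P₂, a monotone path through both must visit P₁ then P₂; paths through both = C(7, 5)·C(3, 2)·C(6, 2) = 945. Avoid both = 11440 − 2646 − 1800 + 945 = 7939.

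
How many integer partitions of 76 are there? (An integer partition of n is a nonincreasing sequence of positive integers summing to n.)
p(76) = 9289091

Compute p(n) via the recurrence p(n, m) = p(n, m−1) + p(n−m, m), where p(n, m) counts partitions of n with all parts ≤ m and p(n) = p(n, n). The base cases are p(0, m) = 1 and p(n, 0) = 0 for n > 0. Filling the table yields p(76) = 9289091. (Euler's pentagonal recurrence is an alternative.)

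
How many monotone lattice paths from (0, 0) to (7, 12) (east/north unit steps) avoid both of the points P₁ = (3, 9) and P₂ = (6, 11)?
Number of paths = 22336

Inclusion–exclusion. Total paths: C(19, 7) = 50388. Through P₁: C(12, 3)·C(7, 4) = 7700. Through P₂: C(17, 6)·C(2, 1) = 24752. Since P₁ is strictly southwest of P₂, a monotone path through both must visit P₁ then P₂; paths through both = C(12, 3)·C(5, 3)·C(2, 1) = 4400. Avoid both = 50388 − 7700 − 24752 + 4400 = 22336.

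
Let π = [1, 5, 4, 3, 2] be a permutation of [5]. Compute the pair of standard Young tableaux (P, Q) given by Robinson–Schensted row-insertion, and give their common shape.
P = [1, 2] / [3] / [4] / [5];  Q = [1, 2] / [3] / [4] / [5];  common shape = (2, 1, 1, 1)

Row-insert the values π_1, π_2, … into P one at a time, bumping the leftmost entry strictly greater than the inserted value down to the next row. The recording tableau Q records, in position (i, j), the step at which that cell was added to P.
  Insert 1 (step 1): P = [1];  Q = [1]
  Insert 5 (step 2): P = [1, 5];  Q = [1, 2]
  Insert 4 (step 3): P = [1, 4] / [5];  Q = [1, 2] / [3]
  Insert 3 (step 4): P = [1, 3] / [4] / [5];  Q = [1, 2] / [3] / [4]
  Insert 2 (step 5): P = [1, 2] / [3] / [4] / [5];  Q = [1, 2] / [3] / [4] / [5]
Final shape: (2, 1, 1, 1).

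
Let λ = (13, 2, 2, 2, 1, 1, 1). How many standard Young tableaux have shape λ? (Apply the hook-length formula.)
# SYT of shape (13, 2, 2, 2, 1, 1, 1) = 13069056

Hook-length formula: f^λ = n! / Π hook(c), product over all cells c of the Young diagram. For λ = (13, 2, 2, 2, 1, 1, 1), n = 22 boxes. Hook lengths by row (left-to-right, top-to-bottom): [19, 15, 11, 10, 9, 8, 7, 6, 5, 4, 3, 2, 1]; [7, 3]; [6, 2]; [5, 1]; [3]; [2]; [1]. Product of hooks = 86004737280000. So f^λ = 22! / 86004737280000 = 1124000727777607680000 / 86004737280000 = 13069056.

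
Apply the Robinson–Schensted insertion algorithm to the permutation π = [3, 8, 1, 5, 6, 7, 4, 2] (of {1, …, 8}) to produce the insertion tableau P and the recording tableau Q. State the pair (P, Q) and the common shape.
P = [1, 2, 6, 7] / [3, 4] / [5] / [8];  Q = [1, 2, 5, 6] / [3, 4] / [7] / [8];  common shape = (4, 2, 1, 1)

Row-insert the values π_1, π_2, … into P one at a time, bumping the leftmost entry strictly greater than the inserted value down to the next row. The recording tableau Q records, in position (i, j), the step at which that cell was added to P.
  Insert 3 (step 1): P = [3];  Q = [1]
  Insert 8 (step 2): P = [3, 8];  Q = [1, 2]
  Insert 1 (step 3): P = [1, 8] / [3];  Q = [1, 2] / [3]
  Insert 5 (step 4): P = [1, 5] / [3, 8];  Q = [1, 2] / [3, 4]
  Insert 6 (step 5): P = [1, 5, 6] / [3, 8];  Q = [1, 2, 5] / [3, 4]
  Insert 7 (step 6): P = [1, 5, 6, 7] / [3, 8];  Q = [1, 2, 5, 6] / [3, 4]
  Insert 4 (step 7): P = [1, 4, 6, 7] / [3, 5] / [8];  Q = [1, 2, 5, 6] / [3, 4] / [7]
  Insert 2 (step 8): P = [1, 2, 6, 7] / [3, 4] / [5] / [8];  Q = [1, 2, 5, 6] / [3, 4] / [7] / [8]
Final shape: (4, 2, 1, 1).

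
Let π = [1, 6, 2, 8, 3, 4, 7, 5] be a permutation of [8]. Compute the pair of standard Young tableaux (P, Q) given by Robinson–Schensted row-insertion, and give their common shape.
P = [1, 2, 3, 4, 5] / [6, 7] / [8];  Q = [1, 2, 4, 6, 7] / [3, 5] / [8];  common shape = (5, 2, 1)

Row-insert the values π_1, π_2, … into P one at a time, bumping the leftmost entry strictly greater than the inserted value down to the next row. The recording tableau Q records, in position (i, j), the step at which that cell was added to P.
  Insert 1 (step 1): P = [1];  Q = [1]
  Insert 6 (step 2): P = [1, 6];  Q = [1, 2]
  Insert 2 (step 3): P = [1, 2] / [6];  Q = [1, 2] / [3]
  Insert 8 (step 4): P = [1, 2, 8] / [6];  Q = [1, 2, 4] / [3]
  Insert 3 (step 5): P = [1, 2, 3] / [6, 8];  Q = [1, 2, 4] / [3, 5]
  Insert 4 (step 6): P = [1, 2, 3, 4] / [6, 8];  Q = [1, 2, 4, 6] / [3, 5]
  Insert 7 (step 7): P = [1, 2, 3, 4, 7] / [6, 8];  Q = [1, 2, 4, 6, 7] / [3, 5]
  Insert 5 (step 8): P = [1, 2, 3, 4, 5] / [6, 7] / [8];  Q = [1, 2, 4, 6, 7] / [3, 5] / [8]
Final shape: (5, 2, 1).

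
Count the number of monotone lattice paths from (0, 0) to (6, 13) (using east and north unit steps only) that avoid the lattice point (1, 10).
Number of paths = 26516

Total paths from (0, 0) to (6, 13): C(19, 6) = 27132. Paths through (1, 10): (paths (0, 0) → (1, 10)) × (paths (1, 10) → (6, 13)) = C(11, 1) · C(8, 5) = 11 · 56 = 616. Avoidance count = 27132 − 616 = 26516.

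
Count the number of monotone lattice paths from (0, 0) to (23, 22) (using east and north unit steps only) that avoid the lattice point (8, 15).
Number of paths = 4033095252984

Total paths from (0, 0) to (23, 22): C(45, 23) = 4116715363800. Paths through (8, 15): (paths (0, 0) → (8, 15)) × (paths (8, 15) → (23, 22)) = C(23, 8) · C(22, 15) = 490314 · 170544 = 83620110816. Avoidance count = 4116715363800 − 83620110816 = 4033095252984.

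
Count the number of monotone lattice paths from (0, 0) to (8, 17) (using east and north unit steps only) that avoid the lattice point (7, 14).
Number of paths = 616455

Total paths from (0, 0) to (8, 17): C(25, 8) = 1081575. Paths through (7, 14): (paths (0, 0) → (7, 14)) × (paths (7, 14) → (8, 17)) = C(21, 7) · C(4, 1) = 116280 · 4 = 465120. Avoidance count = 1081575 − 465120 = 616455.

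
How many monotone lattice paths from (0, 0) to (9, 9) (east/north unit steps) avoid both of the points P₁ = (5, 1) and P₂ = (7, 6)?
Number of paths = 29750

Inclusion–exclusion. Total paths: C(18, 9) = 48620. Through P₁: C(6, 5)·C(12, 4) = 2970. Through P₂: C(13, 7)·C(5, 2) = 17160. Since P₁ is strictly southwest of P₂, a monotone path through both must visit P₁ then P₂; paths through both = C(6, 5)·C(7, 2)·C(5, 2) = 1260. Avoid both = 48620 − 2970 − 17160 + 1260 = 29750.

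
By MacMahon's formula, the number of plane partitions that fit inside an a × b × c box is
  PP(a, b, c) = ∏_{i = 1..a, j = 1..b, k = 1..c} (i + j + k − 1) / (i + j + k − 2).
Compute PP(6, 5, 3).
PP(6, 5, 3) = 3737448

Evaluate the triple product over i = 1..6, j = 1..5, k = 1..3. The factors are (2/1) · (3/2) · (4/3) · (3/2) · (4/3) · (5/4) · (4/3) · (5/4) · … (90 factors total). The numerators and denominators telescope so the product is an integer; carrying out the multiplication exactly gives PP(6, 5, 3) = 3737448.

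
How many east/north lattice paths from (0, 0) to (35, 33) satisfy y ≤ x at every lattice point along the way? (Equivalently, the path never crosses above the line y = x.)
Number of paths = 2303341452757570498

By the reflection principle (André's argument), the number of monotone paths to (35, 33) with n ≤ m that never go above y = x is C(68, 35) − C(68, 36) = 27640097433090845976 − 25336755980333275478 = 2303341452757570498.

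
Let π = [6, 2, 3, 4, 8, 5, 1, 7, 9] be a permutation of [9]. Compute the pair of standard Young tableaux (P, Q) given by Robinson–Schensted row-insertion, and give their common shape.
P = [1, 3, 4, 5, 7, 9] / [2, 8] / [6];  Q = [1, 3, 4, 5, 8, 9] / [2, 6] / [7];  common shape = (6, 2, 1)

Row-insert the values π_1, π_2, … into P one at a time, bumping the leftmost entry strictly greater than the inserted value down to the next row. The recording tableau Q records, in position (i, j), the step at which that cell was added to P.
  Insert 6 (step 1): P = [6];  Q = [1]
  Insert 2 (step 2): P = [2] / [6];  Q = [1] / [2]
  Insert 3 (step 3): P = [2, 3] / [6];  Q = [1, 3] / [2]
  Insert 4 (step 4): P = [2, 3, 4] / [6];  Q = [1, 3, 4] / [2]
  Insert 8 (step 5): P = [2, 3, 4, 8] / [6];  Q = [1, 3, 4, 5] / [2]
  Insert 5 (step 6): P = [2, 3, 4, 5] / [6, 8];  Q = [1, 3, 4, 5] / [2, 6]
  Insert 1 (step 7): P = [1, 3, 4, 5] / [2, 8] / [6];  Q = [1, 3, 4, 5] / [2, 6] / [7]
  Insert 7 (step 8): P = [1, 3, 4, 5, 7] / [2, 8] / [6];  Q = [1, 3, 4, 5, 8] / [2, 6] / [7]
  Insert 9 (step 9): P = [1, 3, 4, 5, 7, 9] / [2, 8] / [6];  Q = [1, 3, 4, 5, 8, 9] / [2, 6] / [7]
Final shape: (6, 2, 1).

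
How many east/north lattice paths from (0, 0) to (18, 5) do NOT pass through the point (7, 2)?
Number of paths = 20545

Total paths from (0, 0) to (18, 5): C(23, 18) = 33649. Paths through (7, 2): (paths (0, 0) → (7, 2)) × (paths (7, 2) → (18, 5)) = C(9, 7) · C(14, 11) = 36 · 364 = 13104. Avoidance count = 33649 − 13104 = 20545.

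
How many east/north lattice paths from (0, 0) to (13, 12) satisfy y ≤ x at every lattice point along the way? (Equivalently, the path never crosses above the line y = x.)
Number of paths = 742900

By the reflection principle (André's argument), the number of monotone paths to (13, 12) with n ≤ m that never go above y = x is C(25, 13) − C(25, 14) = 5200300 − 4457400 = 742900.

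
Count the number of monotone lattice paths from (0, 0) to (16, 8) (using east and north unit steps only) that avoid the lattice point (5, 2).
Number of paths = 475575

Total paths from (0, 0) to (16, 8): C(24, 16) = 735471. Paths through (5, 2): (paths (0, 0) → (5, 2)) × (paths (5, 2) → (16, 8)) = C(7, 5) · C(17, 11) = 21 · 12376 = 259896. Avoidance count = 735471 − 259896 = 475575.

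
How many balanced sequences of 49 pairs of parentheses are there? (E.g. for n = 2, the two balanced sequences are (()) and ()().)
C_49 = 509552245179617138054608572

These balanced parentheses are counted by the Catalan number C_n = (1/(n + 1)) · C(2n, n). For n = 49: C_49 = (1/50) · C(98, 49) = 25477612258980856902730428600/50 = 509552245179617138054608572.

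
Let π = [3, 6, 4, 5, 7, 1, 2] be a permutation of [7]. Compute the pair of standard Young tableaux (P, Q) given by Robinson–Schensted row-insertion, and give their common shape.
P = [1, 2, 5, 7] / [3, 4] / [6];  Q = [1, 2, 4, 5] / [3, 7] / [6];  common shape = (4, 2, 1)

Row-insert the values π_1, π_2, … into P one at a time, bumping the leftmost entry strictly greater than the inserted value down to the next row. The recording tableau Q records, in position (i, j), the step at which that cell was added to P.
  Insert 3 (step 1): P = [3];  Q = [1]
  Insert 6 (step 2): P = [3, 6];  Q = [1, 2]
  Insert 4 (step 3): P = [3, 4] / [6];  Q = [1, 2] / [3]
  Insert 5 (step 4): P = [3, 4, 5] / [6];  Q = [1, 2, 4] / [3]
  Insert 7 (step 5): P = [3, 4, 5, 7] / [6];  Q = [1, 2, 4, 5] / [3]
  Insert 1 (step 6): P = [1, 4, 5, 7] / [3] / [6];  Q = [1, 2, 4, 5] / [3] / [6]
  Insert 2 (step 7): P = [1, 2, 5, 7] / [3, 4] / [6];  Q = [1, 2, 4, 5] / [3, 7] / [6]
Final shape: (4, 2, 1).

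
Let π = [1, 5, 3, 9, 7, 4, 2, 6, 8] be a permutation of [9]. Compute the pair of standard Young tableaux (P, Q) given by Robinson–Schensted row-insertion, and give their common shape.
P = [1, 2, 4, 6, 8] / [3, 7] / [5] / [9];  Q = [1, 2, 4, 8, 9] / [3, 5] / [6] / [7];  common shape = (5, 2, 1, 1)

Row-insert the values π_1, π_2, … into P one at a time, bumping the leftmost entry strictly greater than the inserted value down to the next row. The recording tableau Q records, in position (i, j), the step at which that cell was added to P.
  Insert 1 (step 1): P = [1];  Q = [1]
  Insert 5 (step 2): P = [1, 5];  Q = [1, 2]
  Insert 3 (step 3): P = [1, 3] / [5];  Q = [1, 2] / [3]
  Insert 9 (step 4): P = [1, 3, 9] / [5];  Q = [1, 2, 4] / [3]
  Insert 7 (step 5): P = [1, 3, 7] / [5, 9];  Q = [1, 2, 4] / [3, 5]
  Insert 4 (step 6): P = [1, 3, 4] / [5, 7] / [9];  Q = [1, 2, 4] / [3, 5] / [6]
  Insert 2 (step 7): P = [1, 2, 4] / [3, 7] / [5] / [9];  Q = [1, 2, 4] / [3, 5] / [6] / [7]
  Insert 6 (step 8): P = [1, 2, 4, 6] / [3, 7] / [5] / [9];  Q = [1, 2, 4, 8] / [3, 5] / [6] / [7]
  Insert 8 (step 9): P = [1, 2, 4, 6, 8] / [3, 7] / [5] / [9];  Q = [1, 2, 4, 8, 9] / [3, 5] / [6] / [7]
Final shape: (5, 2, 1, 1).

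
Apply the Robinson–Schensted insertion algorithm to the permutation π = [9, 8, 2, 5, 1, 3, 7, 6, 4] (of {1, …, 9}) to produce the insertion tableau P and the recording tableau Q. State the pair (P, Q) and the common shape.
P = [1, 3, 4] / [2, 5, 6] / [7] / [8] / [9];  Q = [1, 4, 7] / [2, 6, 8] / [3] / [5] / [9];  common shape = (3, 3, 1, 1, 1)

Row-insert the values π_1, π_2, … into P one at a time, bumping the leftmost entry strictly greater than the inserted value down to the next row. The recording tableau Q records, in position (i, j), the step at which that cell was added to P.
  Insert 9 (step 1): P = [9];  Q = [1]
  Insert 8 (step 2): P = [8] / [9];  Q = [1] / [2]
  Insert 2 (step 3): P = [2] / [8] / [9];  Q = [1] / [2] / [3]
  Insert 5 (step 4): P = [2, 5] / [8] / [9];  Q = [1, 4] / [2] / [3]
  Insert 1 (step 5): P = [1, 5] / [2] / [8] / [9];  Q = [1, 4] / [2] / [3] / [5]
  Insert 3 (step 6): P = [1, 3] / [2, 5] / [8] / [9];  Q = [1, 4] / [2, 6] / [3] / [5]
  Insert 7 (step 7): P = [1, 3, 7] / [2, 5] / [8] / [9];  Q = [1, 4, 7] / [2, 6] / [3] / [5]
  Insert 6 (step 8): P = [1, 3, 6] / [2, 5, 7] / [8] / [9];  Q = [1, 4, 7] / [2, 6, 8] / [3] / [5]
  Insert 4 (step 9): P = [1, 3, 4] / [2, 5, 6] / [7] / [8] / [9];  Q = [1, 4, 7] / [2, 6, 8] / [3] / [5] / [9]
Final shape: (3, 3, 1, 1, 1).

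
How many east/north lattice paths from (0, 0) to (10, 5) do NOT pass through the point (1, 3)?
Number of paths = 2783

Total paths from (0, 0) to (10, 5): C(15, 10) = 3003. Paths through (1, 3): (paths (0, 0) → (1, 3)) × (paths (1, 3) → (10, 5)) = C(4, 1) · C(11, 9) = 4 · 55 = 220. Avoidance count = 3003 − 220 = 2783.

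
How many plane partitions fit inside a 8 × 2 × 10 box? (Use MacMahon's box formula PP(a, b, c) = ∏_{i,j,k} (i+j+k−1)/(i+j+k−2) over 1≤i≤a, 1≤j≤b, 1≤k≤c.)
PP(8, 2, 10) = 367479684

Evaluate the triple product over i = 1..8, j = 1..2, k = 1..10. The factors are (2/1) · (3/2) · (4/3) · (5/4) · (6/5) · (7/6) · (8/7) · (9/8) · … (160 factors total). The numerators and denominators telescope so the product is an integer; carrying out the multiplication exactly gives PP(8, 2, 10) = 367479684.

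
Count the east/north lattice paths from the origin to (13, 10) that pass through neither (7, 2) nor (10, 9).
Number of paths = 683726

Inclusion–exclusion. Total paths: C(23, 13) = 1144066. Through P₁: C(9, 7)·C(14, 6) = 108108. Through P₂: C(19, 10)·C(4, 3) = 369512. Since P₁ is strictly southwest of P₂, a monotone path through both must visit P₁ then P₂; paths through both = C(9, 7)·C(10, 3)·C(4, 3) = 17280. Avoid both = 1144066 − 108108 − 369512 + 17280 = 683726.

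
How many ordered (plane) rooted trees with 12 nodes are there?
C_11 = 58786

These ordered rooted trees are counted by the Catalan number C_n = (1/(n + 1)) · C(2n, n). For n = 11: C_11 = (1/12) · C(22, 11) = 705432/12 = 58786.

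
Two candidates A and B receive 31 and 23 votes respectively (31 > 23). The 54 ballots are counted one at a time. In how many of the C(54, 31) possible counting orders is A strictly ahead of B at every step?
Strict-lead orderings = 160878516023680

Total orderings of the 54 votes with 31 for A: C(54, 31) = 1085929983159840. By the Bertrand ballot formula (Cycle Lemma / reflection principle), the number of orderings in which A is strictly ahead of B throughout is (p − q)/(p + q) · C(p + q, p) = (31 − 23)/(31 + 23) · 1085929983159840 = 160878516023680.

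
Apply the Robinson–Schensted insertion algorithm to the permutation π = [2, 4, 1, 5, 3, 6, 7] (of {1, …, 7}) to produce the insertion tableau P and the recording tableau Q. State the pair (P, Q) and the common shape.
P = [1, 3, 5, 6, 7] / [2, 4];  Q = [1, 2, 4, 6, 7] / [3, 5];  common shape = (5, 2)

Row-insert the values π_1, π_2, … into P one at a time, bumping the leftmost entry strictly greater than the inserted value down to the next row. The recording tableau Q records, in position (i, j), the step at which that cell was added to P.
  Insert 2 (step 1): P = [2];  Q = [1]
  Insert 4 (step 2): P = [2, 4];  Q = [1, 2]
  Insert 1 (step 3): P = [1, 4] / [2];  Q = [1, 2] / [3]
  Insert 5 (step 4): P = [1, 4, 5] / [2];  Q = [1, 2, 4] / [3]
  Insert 3 (step 5): P = [1, 3, 5] / [2, 4];  Q = [1, 2, 4] / [3, 5]
  Insert 6 (step 6): P = [1, 3, 5, 6] / [2, 4];  Q = [1, 2, 4, 6] / [3, 5]
  Insert 7 (step 7): P = [1, 3, 5, 6, 7] / [2, 4];  Q = [1, 2, 4, 6, 7] / [3, 5]
Final shape: (5, 2).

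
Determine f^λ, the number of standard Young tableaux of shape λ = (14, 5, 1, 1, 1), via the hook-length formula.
# SYT of shape (14, 5, 1, 1, 1) = 6217750

Hook-length formula: f^λ = n! / Π hook(c), product over all cells c of the Young diagram. For λ = (14, 5, 1, 1, 1), n = 22 boxes. Hook lengths by row (left-to-right, top-to-bottom): [18, 14, 13, 12, 11, 9, 8, 7, 6, 5, 4, 3, 2, 1]; [8, 4, 3, 2, 1]; [3]; [2]; [1]. Product of hooks = 180772904632320. So f^λ = 22! / 180772904632320 = 1124000727777607680000 / 180772904632320 = 6217750.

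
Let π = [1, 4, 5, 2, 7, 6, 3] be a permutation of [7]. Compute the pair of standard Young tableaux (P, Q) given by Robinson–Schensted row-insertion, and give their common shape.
P = [1, 2, 3, 6] / [4, 5] / [7];  Q = [1, 2, 3, 5] / [4, 6] / [7];  common shape = (4, 2, 1)

Row-insert the values π_1, π_2, … into P one at a time, bumping the leftmost entry strictly greater than the inserted value down to the next row. The recording tableau Q records, in position (i, j), the step at which that cell was added to P.
  Insert 1 (step 1): P = [1];  Q = [1]
  Insert 4 (step 2): P = [1, 4];  Q = [1, 2]
  Insert 5 (step 3): P = [1, 4, 5];  Q = [1, 2, 3]
  Insert 2 (step 4): P = [1, 2, 5] / [4];  Q = [1, 2, 3] / [4]
  Insert 7 (step 5): P = [1, 2, 5, 7] / [4];  Q = [1, 2, 3, 5] / [4]
  Insert 6 (step 6): P = [1, 2, 5, 6] / [4, 7];  Q = [1, 2, 3, 5] / [4, 6]
  Insert 3 (step 7): P = [1, 2, 3, 6] / [4, 5] / [7];  Q = [1, 2, 3, 5] / [4, 6] / [7]
Final shape: (4, 2, 1).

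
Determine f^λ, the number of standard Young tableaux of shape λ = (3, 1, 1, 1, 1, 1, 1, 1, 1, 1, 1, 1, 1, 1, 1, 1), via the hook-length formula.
# SYT of shape (3, 1, 1, 1, 1, 1, 1, 1, 1, 1, 1, 1, 1, 1, 1, 1) = 136

Hook-length formula: f^λ = n! / Π hook(c), product over all cells c of the Young diagram. For λ = (3, 1, 1, 1, 1, 1, 1, 1, 1, 1, 1, 1, 1, 1, 1, 1), n = 18 boxes. Hook lengths by row (left-to-right, top-to-bottom): [18, 2, 1]; [15]; [14]; [13]; [12]; [11]; [10]; [9]; [8]; [7]; [6]; [5]; [4]; [3]; [2]; [1]. Product of hooks = 47076277248000. So f^λ = 18! / 47076277248000 = 6402373705728000 / 47076277248000 = 136.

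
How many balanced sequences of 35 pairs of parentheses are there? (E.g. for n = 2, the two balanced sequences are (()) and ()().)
C_35 = 3116285494907301262

These balanced parentheses are counted by the Catalan number C_n = (1/(n + 1)) · C(2n, n). For n = 35: C_35 = (1/36) · C(70, 35) = 112186277816662845432/36 = 3116285494907301262.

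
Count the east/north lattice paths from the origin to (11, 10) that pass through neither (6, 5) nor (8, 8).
Number of paths = 153792

Inclusion–exclusion. Total paths: C(21, 11) = 352716. Through P₁: C(11, 6)·C(10, 5) = 116424. Through P₂: C(16, 8)·C(5, 3) = 128700. Since P₁ is strictly southwest of P₂, a monotone path through both must visit P₁ then P₂; paths through both = C(11, 6)·C(5, 2)·C(5, 3) = 46200. Avoid both = 352716 − 116424 − 128700 + 46200 = 153792.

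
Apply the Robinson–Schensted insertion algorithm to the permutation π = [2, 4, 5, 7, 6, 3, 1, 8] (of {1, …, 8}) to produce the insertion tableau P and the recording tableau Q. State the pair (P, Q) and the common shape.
P = [1, 3, 5, 6, 8] / [2] / [4] / [7];  Q = [1, 2, 3, 4, 8] / [5] / [6] / [7];  common shape = (5, 1, 1, 1)

Row-insert the values π_1, π_2, … into P one at a time, bumping the leftmost entry strictly greater than the inserted value down to the next row. The recording tableau Q records, in position (i, j), the step at which that cell was added to P.
  Insert 2 (step 1): P = [2];  Q = [1]
  Insert 4 (step 2): P = [2, 4];  Q = [1, 2]
  Insert 5 (step 3): P = [2, 4, 5];  Q = [1, 2, 3]
  Insert 7 (step 4): P = [2, 4, 5, 7];  Q = [1, 2, 3, 4]
  Insert 6 (step 5): P = [2, 4, 5, 6] / [7];  Q = [1, 2, 3, 4] / [5]
  Insert 3 (step 6): P = [2, 3, 5, 6] / [4] / [7];  Q = [1, 2, 3, 4] / [5] / [6]
  Insert 1 (step 7): P = [1, 3, 5, 6] / [2] / [4] / [7];  Q = [1, 2, 3, 4] / [5] / [6] / [7]
  Insert 8 (step 8): P = [1, 3, 5, 6, 8] / [2] / [4] / [7];  Q = [1, 2, 3, 4, 8] / [5] / [6] / [7]
Final shape: (5, 1, 1, 1).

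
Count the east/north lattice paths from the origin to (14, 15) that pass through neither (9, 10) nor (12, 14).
Number of paths = 35006094

Inclusion–exclusion. Total paths: C(29, 14) = 77558760. Through P₁: C(19, 9)·C(10, 5) = 23279256. Through P₂: C(26, 12)·C(3, 2) = 28973100. Since P₁ is strictly southwest of P₂, a monotone path through both must visit P₁ then P₂; paths through both = C(19, 9)·C(7, 3)·C(3, 2) = 9699690. Avoid both = 77558760 − 23279256 − 28973100 + 9699690 = 35006094.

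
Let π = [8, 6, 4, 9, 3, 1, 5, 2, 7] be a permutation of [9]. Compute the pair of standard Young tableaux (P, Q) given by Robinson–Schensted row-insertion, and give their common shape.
P = [1, 2, 7] / [3, 5] / [4, 9] / [6] / [8];  Q = [1, 4, 9] / [2, 7] / [3, 8] / [5] / [6];  common shape = (3, 2, 2, 1, 1)

Row-insert the values π_1, π_2, … into P one at a time, bumping the leftmost entry strictly greater than the inserted value down to the next row. The recording tableau Q records, in position (i, j), the step at which that cell was added to P.
  Insert 8 (step 1): P = [8];  Q = [1]
  Insert 6 (step 2): P = [6] / [8];  Q = [1] / [2]
  Insert 4 (step 3): P = [4] / [6] / [8];  Q = [1] / [2] / [3]
  Insert 9 (step 4): P = [4, 9] / [6] / [8];  Q = [1, 4] / [2] / [3]
  Insert 3 (step 5): P = [3, 9] / [4] / [6] / [8];  Q = [1, 4] / [2] / [3] / [5]
  Insert 1 (step 6): P = [1, 9] / [3] / [4] / [6] / [8];  Q = [1, 4] / [2] / [3] / [5] / [6]
  Insert 5 (step 7): P = [1, 5] / [3, 9] / [4] / [6] / [8];  Q = [1, 4] / [2, 7] / [3] / [5] / [6]
  Insert 2 (step 8): P = [1, 2] / [3, 5] / [4, 9] / [6] / [8];  Q = [1, 4] / [2, 7] / [3, 8] / [5] / [6]
  Insert 7 (step 9): P = [1, 2, 7] / [3, 5] / [4, 9] / [6] / [8];  Q = [1, 4, 9] / [2, 7] / [3, 8] / [5] / [6]
Final shape: (3, 2, 2, 1, 1).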